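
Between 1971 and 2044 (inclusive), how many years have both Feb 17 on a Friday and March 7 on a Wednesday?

Check each year's weekday for Feb 17 and March 7:
  1971: Wed/Sun  1972: Thu/Tue  1973: Sat/Wed  1974: Sun/Thu  1975: Mon/Fri  1976: Tue/Sun  1977: Thu/Mon  1978: Fri/Tue  1979: Sat/Wed  1980: Sun/Fri  1981: Tue/Sat  1982: Wed/Sun  1983: Thu/Mon  1984: Fri/Wed ✓  …(46 more)…  2031: Mon/Fri  2032: Tue/Sun  2033: Thu/Mon  2034: Fri/Tue  2035: Sat/Wed  2036: Sun/Fri  2037: Tue/Sat  2038: Wed/Sun  2039: Thu/Mon  2040: Fri/Wed ✓  2041: Sun/Thu  2042: Mon/Fri  2043: Tue/Sat  2044: Wed/Mon
Both conditions hold in: 1984, 2012, 2040 — 3.

3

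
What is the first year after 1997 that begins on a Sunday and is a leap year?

2012

Jan 1 advances by 2 weekdays after a leap year and by 1 after a common year.
1997: Jan 1 is Wednesday.
1998: Thursday
1999: Friday
2000: Saturday (leap)
2001: Monday
2002: Tuesday
2003: Wednesday
2004: Thursday (leap)
2005: Saturday
2006: Sunday
2007: Monday
2008: Tuesday (leap)
2009: Thursday
2010: Friday
2011: Saturday
2012: Sunday (leap)
2012 begins on a Sunday and is a leap year.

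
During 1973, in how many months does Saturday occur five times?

4

A month of length L has five Saturdays iff its first Saturday is on day ≤ L−28 (so day 1–3 in a 31-day month, 1–2 in a 30-day month, day 1 in a leap February).
Checking each month of 1973: Jan starts Mon (31d); Feb starts Thu (28d); Mar starts Thu (31d) ✓; Apr starts Sun (30d); May starts Tue (31d); Jun starts Fri (30d) ✓; Jul starts Sun (31d); Aug starts Wed (31d); Sep starts Sat (30d) ✓; Oct starts Mon (31d); Nov starts Thu (30d); Dec starts Sat (31d) ✓.
Five-Saturday months: March, June, September, December → 4.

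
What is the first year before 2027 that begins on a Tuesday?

Jan 1 advances by 2 weekdays after a leap year and by 1 after a common year.
2027: Jan 1 is Friday.
2026: Thursday
2025: Wednesday
2024: Monday (leap)
2023: Sunday
2022: Saturday
2021: Friday
2020: Wednesday (leap)
2019: Tuesday
2019 begins on a Tuesday

2019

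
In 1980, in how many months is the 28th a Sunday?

Check the 28th of each month of 1980: Jan 28: Mon, Feb 28: Thu, Mar 28: Fri, Apr 28: Mon, May 28: Wed, Jun 28: Sat, Jul 28: Mon, Aug 28: Thu, Sep 28: Sun, Oct 28: Tue, Nov 28: Fri, Dec 28: Sun.
Sunday occurs in September, December — 2 months.

2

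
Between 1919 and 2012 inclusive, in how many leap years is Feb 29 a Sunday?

4

Leap years in 1919–2012: 24 of them.
Feb 29 weekday advances by 5 (mod 7) from one leap year to the next four years later (or differs when a century non-leap intervenes).
Leap-day weekdays: 1920:Sun✓ 1924:Fri 1928:Wed 1932:Mon 1936:Sat 1940:Thu 1944:Tue 1948:Sun✓ 1952:Fri 1956:Wed 1960:Mon 1964:Sat 1968:Thu 1972:Tue 1976:Sun✓ 1980:Fri 1984:Wed 1988:Mon 1992:Sat 1996:Thu 2000:Tue 2004:Sun✓ 2008:Fri 2012:Wed
Sunday: 1920, 1948, 1976, 2004 → 4.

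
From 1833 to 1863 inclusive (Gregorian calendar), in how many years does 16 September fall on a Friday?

4

Track 16 September's weekday year by year (advancing +1, or +2 across a Feb 29):
  1833: Mon  1834: Tue (+1)  1835: Wed (+1)  1836: Fri (+2) ✓  1837: Sat (+1)
  1838: Sun (+1)  1839: Mon (+1)  1840: Wed (+2)  1841: Thu (+1)  1842: Fri (+1) ✓
  1843: Sat (+1)  1844: Mon (+2)  1845: Tue (+1)  1846: Wed (+1)  … (3 more years) …
  1850: Mon (+1)  1851: Tue (+1)  1852: Thu (+2)  1853: Fri (+1) ✓  1854: Sat (+1)
  1855: Sun (+1)  1856: Tue (+2)  1857: Wed (+1)  1858: Thu (+1)  1859: Fri (+1) ✓
  1860: Sun (+2)  1861: Mon (+1)  1862: Tue (+1)  1863: Wed (+1)
Friday years: 1836, 1842, 1853, 1859 — 4 in total.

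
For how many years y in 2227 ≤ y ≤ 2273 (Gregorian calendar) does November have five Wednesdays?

November has 30 days; it has five Wednesdays when Wednesday falls among the first (month-length − 28) days — i.e. when November 1 is one of Wednesday/Tuesday.
November 1 by year: 2227:Thu 2228:Sat 2229:Sun 2230:Mon 2231:Tue✓ 2232:Thu 2233:Fri 2234:Sat 2235:Sun 2236:Tue✓ 2237:Wed✓ 2238:Thu 2239:Fri 2240:Sun 2241:Mon …(17 more)… 2259:Tue✓ 2260:Thu 2261:Fri 2262:Sat 2263:Sun 2264:Tue✓ 2265:Wed✓ 2266:Thu 2267:Fri 2268:Sun 2269:Mon 2270:Tue✓ 2271:Wed✓ 2272:Fri 2273:Sat
Years with five Wednesdays: 2231, 2236, 2237, 2242, 2243, 2248, 2253, 2254, 2259, 2264, 2265, 2270, 2271 → 13.

13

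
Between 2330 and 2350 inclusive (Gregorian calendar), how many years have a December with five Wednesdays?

9

December has 31 days; it has five Wednesdays when Wednesday falls among the first (month-length − 28) days — i.e. when December 1 is one of Wednesday/Tuesday/Monday.
December 1 by year: 2330:Mon✓ 2331:Tue✓ 2332:Thu 2333:Fri 2334:Sat 2335:Sun 2336:Tue✓ 2337:Wed✓ 2338:Thu 2339:Fri 2340:Sun 2341:Mon✓ 2342:Tue✓ 2343:Wed✓ 2344:Fri 2345:Sat 2346:Sun 2347:Mon✓ 2348:Wed✓ 2349:Thu 2350:Fri
Years with five Wednesdays: 2330, 2331, 2336, 2337, 2341, 2342, 2343, 2347, 2348 → 9.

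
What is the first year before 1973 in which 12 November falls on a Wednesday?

From one year to the next, a fixed date's weekday advances by 1, or by 2 when a Feb 29 lies between the two dates.
1973: November 12 is Monday.
1972: Sunday (−1)
1971: Friday (−2)
1970: Thursday (−1)
1969: Wednesday (−1)
12 November falls on a Wednesday in 1969.

1969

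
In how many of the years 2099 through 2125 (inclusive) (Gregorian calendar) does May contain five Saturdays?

May has 31 days; it has five Saturdays when Saturday falls among the first (month-length − 28) days — i.e. when May 1 is one of Saturday/Friday/Thursday.
May 1 by year: 2099:Fri✓ 2100:Sat✓ 2101:Sun 2102:Mon 2103:Tue 2104:Thu✓ 2105:Fri✓ 2106:Sat✓ 2107:Sun 2108:Tue 2109:Wed 2110:Thu✓ 2111:Fri✓ 2112:Sun 2113:Mon 2114:Tue 2115:Wed 2116:Fri✓ 2117:Sat✓ 2118:Sun 2119:Mon 2120:Wed 2121:Thu✓ 2122:Fri✓ 2123:Sat✓ 2124:Mon 2125:Tue
Years with five Saturdays: 2099, 2100, 2104, 2105, 2106, 2110, 2111, 2116, 2117, 2121, 2122, 2123 → 12.

12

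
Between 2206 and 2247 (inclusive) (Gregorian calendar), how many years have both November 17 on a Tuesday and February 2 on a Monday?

5

Check each year's weekday for November 17 and February 2:
  2206: Mon/Sun  2207: Tue/Mon ✓  2208: Thu/Tue  2209: Fri/Thu  2210: Sat/Fri  2211: Sun/Sat  2212: Tue/Sun  2213: Wed/Tue  2214: Thu/Wed  2215: Fri/Thu  2216: Sun/Fri  2217: Mon/Sun  2218: Tue/Mon ✓  2219: Wed/Tue  …(14 more)…  2234: Mon/Sun  2235: Tue/Mon ✓  2236: Thu/Tue  2237: Fri/Thu  2238: Sat/Fri  2239: Sun/Sat  2240: Tue/Sun  2241: Wed/Tue  2242: Thu/Wed  2243: Fri/Thu  2244: Sun/Fri  2245: Mon/Sun  2246: Tue/Mon ✓  2247: Wed/Tue
Both conditions hold in: 2207, 2218, 2229, 2235, 2246 — 5.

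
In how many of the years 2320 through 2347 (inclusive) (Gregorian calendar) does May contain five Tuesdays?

May has 31 days; it has five Tuesdays when Tuesday falls among the first (month-length − 28) days — i.e. when May 1 is one of Tuesday/Monday/Sunday.
May 1 by year: 2320:Sat 2321:Sun✓ 2322:Mon✓ 2323:Tue✓ 2324:Thu 2325:Fri 2326:Sat 2327:Sun✓ 2328:Tue✓ 2329:Wed 2330:Thu 2331:Fri 2332:Sun✓ 2333:Mon✓ 2334:Tue✓ 2335:Wed 2336:Fri 2337:Sat 2338:Sun✓ 2339:Mon✓ 2340:Wed 2341:Thu 2342:Fri 2343:Sat 2344:Mon✓ 2345:Tue✓ 2346:Wed 2347:Thu
Years with five Tuesdays: 2321, 2322, 2323, 2327, 2328, 2332, 2333, 2334, 2338, 2339, 2344, 2345 → 12.

12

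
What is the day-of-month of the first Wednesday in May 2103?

May 1, 2103 is a Tuesday, so the first Wednesday is the 2nd.
The first Wednesday is 2 + 0 = 2.

2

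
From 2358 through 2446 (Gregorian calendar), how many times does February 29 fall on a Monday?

4

Leap years in 2358–2446: 22 of them.
Feb 29 weekday advances by 5 (mod 7) from one leap year to the next four years later (or differs when a century non-leap intervenes).
Leap-day weekdays: 2360:Mon✓ 2364:Sat 2368:Thu 2372:Tue 2376:Sun 2380:Fri 2384:Wed 2388:Mon✓ 2392:Sat 2396:Thu 2400:Tue 2404:Sun 2408:Fri 2412:Wed 2416:Mon✓ 2420:Sat 2424:Thu 2428:Tue 2432:Sun 2436:Fri 2440:Wed 2444:Mon✓
Monday: 2360, 2388, 2416, 2444 → 4.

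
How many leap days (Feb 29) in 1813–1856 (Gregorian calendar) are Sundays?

Leap years in 1813–1856: 11 of them.
Feb 29 weekday advances by 5 (mod 7) from one leap year to the next four years later (or differs when a century non-leap intervenes).
Leap-day weekdays: 1816:Thu 1820:Tue 1824:Sun✓ 1828:Fri 1832:Wed 1836:Mon 1840:Sat 1844:Thu 1848:Tue 1852:Sun✓ 1856:Fri
Sunday: 1824, 1852 → 2.

2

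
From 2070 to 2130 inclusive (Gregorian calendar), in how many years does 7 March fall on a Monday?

9

Track 7 March's weekday year by year (advancing +1, or +2 across a Feb 29):
  2070: Fri  2071: Sat (+1)  2072: Mon (+2) ✓  2073: Tue (+1)  2074: Wed (+1)
  2075: Thu (+1)  2076: Sat (+2)  2077: Sun (+1)  2078: Mon (+1) ✓  2079: Tue (+1)
  2080: Thu (+2)  2081: Fri (+1)  2082: Sat (+1)  2083: Sun (+1)  … (33 more years) …
  2117: Sun (+1)  2118: Mon (+1) ✓  2119: Tue (+1)  2120: Thu (+2)  2121: Fri (+1)
  2122: Sat (+1)  2123: Sun (+1)  2124: Tue (+2)  2125: Wed (+1)  2126: Thu (+1)
  2127: Fri (+1)  2128: Sun (+2)  2129: Mon (+1) ✓  2130: Tue (+1)
Monday years: 2072, 2078, 2089, 2095, 2101, 2107, 2112, 2118, 2129 — 9 in total.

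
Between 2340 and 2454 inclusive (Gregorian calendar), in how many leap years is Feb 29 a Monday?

Leap years in 2340–2454: 29 of them.
Feb 29 weekday advances by 5 (mod 7) from one leap year to the next four years later (or differs when a century non-leap intervenes).
Leap-day weekdays: 2340:Thu 2344:Tue 2348:Sun 2352:Fri 2356:Wed 2360:Mon✓ 2364:Sat 2368:Thu 2372:Tue 2376:Sun 2380:Fri 2384:Wed 2388:Mon✓ …(3 more)… 2404:Sun 2408:Fri 2412:Wed 2416:Mon✓ 2420:Sat 2424:Thu 2428:Tue 2432:Sun 2436:Fri 2440:Wed 2444:Mon✓ 2448:Sat 2452:Thu
Monday: 2360, 2388, 2416, 2444 → 4.

4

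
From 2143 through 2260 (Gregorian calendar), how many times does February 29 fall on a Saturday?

4

Leap years in 2143–2260: 29 of them.
Feb 29 weekday advances by 5 (mod 7) from one leap year to the next four years later (or differs when a century non-leap intervenes).
Leap-day weekdays: 2144:Sat✓ 2148:Thu 2152:Tue 2156:Sun 2160:Fri 2164:Wed 2168:Mon 2172:Sat✓ 2176:Thu 2180:Tue 2184:Sun 2188:Fri 2192:Wed …(3 more)… 2212:Sat✓ 2216:Thu 2220:Tue 2224:Sun 2228:Fri 2232:Wed 2236:Mon 2240:Sat✓ 2244:Thu 2248:Tue 2252:Sun 2256:Fri 2260:Wed
Saturday: 2144, 2172, 2212, 2240 → 4.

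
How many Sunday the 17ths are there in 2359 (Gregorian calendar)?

Check the 17th of each month of 2359: Jan 17: Sat, Feb 17: Tue, Mar 17: Tue, Apr 17: Fri, May 17: Sun, Jun 17: Wed, Jul 17: Fri, Aug 17: Mon, Sep 17: Thu, Oct 17: Sat, Nov 17: Tue, Dec 17: Thu.
Sunday occurs in May — 1 month.

1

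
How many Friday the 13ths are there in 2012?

Check the 13th of each month of 2012: Jan 13: Fri, Feb 13: Mon, Mar 13: Tue, Apr 13: Fri, May 13: Sun, Jun 13: Wed, Jul 13: Fri, Aug 13: Mon, Sep 13: Thu, Oct 13: Sat, Nov 13: Tue, Dec 13: Thu.
Friday occurs in January, April, July — 3 months.

3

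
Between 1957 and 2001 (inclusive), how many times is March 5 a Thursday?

Track March 5's weekday year by year (advancing +1, or +2 across a Feb 29):
  1957: Tue  1958: Wed (+1)  1959: Thu (+1) ✓  1960: Sat (+2)  1961: Sun (+1)
  1962: Mon (+1)  1963: Tue (+1)  1964: Thu (+2) ✓  1965: Fri (+1)  1966: Sat (+1)
  1967: Sun (+1)  1968: Tue (+2)  1969: Wed (+1)  1970: Thu (+1) ✓  … (17 more years) …
  1988: Sat (+2)  1989: Sun (+1)  1990: Mon (+1)  1991: Tue (+1)  1992: Thu (+2) ✓
  1993: Fri (+1)  1994: Sat (+1)  1995: Sun (+1)  1996: Tue (+2)  1997: Wed (+1)
  1998: Thu (+1) ✓  1999: Fri (+1)  2000: Sun (+2)  2001: Mon (+1)
Thursday years: 1959, 1964, 1970, 1981, 1987, 1992, 1998 — 7 in total.

7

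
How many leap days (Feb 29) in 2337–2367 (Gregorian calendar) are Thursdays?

1

Leap years in 2337–2367: 7 of them.
Feb 29 weekday advances by 5 (mod 7) from one leap year to the next four years later (or differs when a century non-leap intervenes).
Leap-day weekdays: 2340:Thu✓ 2344:Tue 2348:Sun 2352:Fri 2356:Wed 2360:Mon 2364:Sat
Thursday: 2340 → 1.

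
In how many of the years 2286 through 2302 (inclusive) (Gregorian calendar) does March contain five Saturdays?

March has 31 days; it has five Saturdays when Saturday falls among the first (month-length − 28) days — i.e. when March 1 is one of Saturday/Friday/Thursday.
March 1 by year: 2286:Mon 2287:Tue 2288:Thu✓ 2289:Fri✓ 2290:Sat✓ 2291:Sun 2292:Tue 2293:Wed 2294:Thu✓ 2295:Fri✓ 2296:Sun 2297:Mon 2298:Tue 2299:Wed 2300:Thu✓ 2301:Fri✓ 2302:Sat✓
Years with five Saturdays: 2288, 2289, 2290, 2294, 2295, 2300, 2301, 2302 → 8.

8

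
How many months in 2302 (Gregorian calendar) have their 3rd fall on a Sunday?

1

Check the 3rd of each month of 2302: Jan 3: Fri, Feb 3: Mon, Mar 3: Mon, Apr 3: Thu, May 3: Sat, Jun 3: Tue, Jul 3: Thu, Aug 3: Sun, Sep 3: Wed, Oct 3: Fri, Nov 3: Mon, Dec 3: Wed.
Sunday occurs in August — 1 month.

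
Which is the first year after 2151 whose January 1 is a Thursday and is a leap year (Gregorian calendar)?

Jan 1 advances by 2 weekdays after a leap year and by 1 after a common year.
2151: Jan 1 is Friday.
2152: Saturday (leap)
2153: Monday
2154: Tuesday
2155: Wednesday
2156: Thursday (leap)
2156 begins on a Thursday and is a leap year.

2156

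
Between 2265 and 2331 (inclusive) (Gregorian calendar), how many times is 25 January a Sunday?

9

Track 25 January's weekday year by year (advancing +1, or +2 across a Feb 29):
  2265: Wed  2266: Thu (+1)  2267: Fri (+1)  2268: Sat (+1)  2269: Mon (+2)
  2270: Tue (+1)  2271: Wed (+1)  2272: Thu (+1)  2273: Sat (+2)  2274: Sun (+1) ✓
  2275: Mon (+1)  2276: Tue (+1)  2277: Thu (+2)  2278: Fri (+1)  … (39 more years) …
  2318: Fri (+1)  2319: Sat (+1)  2320: Sun (+1) ✓  2321: Tue (+2)  2322: Wed (+1)
  2323: Thu (+1)  2324: Fri (+1)  2325: Sun (+2) ✓  2326: Mon (+1)  2327: Tue (+1)
  2328: Wed (+1)  2329: Fri (+2)  2330: Sat (+1)  2331: Sun (+1) ✓
Sunday years: 2274, 2280, 2285, 2291, 2303, 2314, 2320, 2325, 2331 — 9 in total.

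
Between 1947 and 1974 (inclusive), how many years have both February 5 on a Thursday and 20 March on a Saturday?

1

Check each year's weekday for February 5 and 20 March:
  1947: Wed/Thu  1948: Thu/Sat ✓  1949: Sat/Sun  1950: Sun/Mon  1951: Mon/Tue  1952: Tue/Thu  1953: Thu/Fri  1954: Fri/Sat  1955: Sat/Sun  1956: Sun/Tue  1957: Tue/Wed  1958: Wed/Thu  1959: Thu/Fri  1960: Fri/Sun  1961: Sun/Mon  1962: Mon/Tue  1963: Tue/Wed  1964: Wed/Fri  1965: Fri/Sat  1966: Sat/Sun  1967: Sun/Mon  1968: Mon/Wed  1969: Wed/Thu  1970: Thu/Fri  1971: Fri/Sat  1972: Sat/Mon  1973: Mon/Tue  1974: Tue/Wed
Both conditions hold in: 1948 — 1.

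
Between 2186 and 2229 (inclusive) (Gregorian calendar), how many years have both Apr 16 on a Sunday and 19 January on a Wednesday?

Check each year's weekday for Apr 16 and 19 January:
  2186: Sun/Thu  2187: Mon/Fri  2188: Wed/Sat  2189: Thu/Mon  2190: Fri/Tue  2191: Sat/Wed  2192: Mon/Thu  2193: Tue/Sat  2194: Wed/Sun  2195: Thu/Mon  2196: Sat/Tue  2197: Sun/Thu  2198: Mon/Fri  2199: Tue/Sat  …(16 more)…  2216: Tue/Fri  2217: Wed/Sun  2218: Thu/Mon  2219: Fri/Tue  2220: Sun/Wed ✓  2221: Mon/Fri  2222: Tue/Sat  2223: Wed/Sun  2224: Fri/Mon  2225: Sat/Wed  2226: Sun/Thu  2227: Mon/Fri  2228: Wed/Sat  2229: Thu/Mon
Both conditions hold in: 2220 — 1.

1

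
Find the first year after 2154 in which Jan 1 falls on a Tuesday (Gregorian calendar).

2160

Jan 1 advances by 2 weekdays after a leap year and by 1 after a common year.
2154: Jan 1 is Tuesday.
2155: Wednesday
2156: Thursday (leap)
2157: Saturday
2158: Sunday
2159: Monday
2160: Tuesday (leap)
2160 begins on a Tuesday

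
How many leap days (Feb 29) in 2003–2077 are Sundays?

Leap years in 2003–2077: 19 of them.
Feb 29 weekday advances by 5 (mod 7) from one leap year to the next four years later (or differs when a century non-leap intervenes).
Leap-day weekdays: 2004:Sun✓ 2008:Fri 2012:Wed 2016:Mon 2020:Sat 2024:Thu 2028:Tue 2032:Sun✓ 2036:Fri 2040:Wed 2044:Mon 2048:Sat 2052:Thu 2056:Tue 2060:Sun✓ 2064:Fri 2068:Wed 2072:Mon 2076:Sat
Sunday: 2004, 2032, 2060 → 3.

3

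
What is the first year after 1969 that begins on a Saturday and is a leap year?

Jan 1 advances by 2 weekdays after a leap year and by 1 after a common year.
1969: Jan 1 is Wednesday.
1970: Thursday
1971: Friday
1972: Saturday (leap)
1972 begins on a Saturday and is a leap year.

1972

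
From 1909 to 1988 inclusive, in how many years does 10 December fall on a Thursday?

Track 10 December's weekday year by year (advancing +1, or +2 across a Feb 29):
  1909: Fri  1910: Sat (+1)  1911: Sun (+1)  1912: Tue (+2)  1913: Wed (+1)
  1914: Thu (+1) ✓  1915: Fri (+1)  1916: Sun (+2)  1917: Mon (+1)  1918: Tue (+1)
  1919: Wed (+1)  1920: Fri (+2)  1921: Sat (+1)  1922: Sun (+1)  … (52 more years) …
  1975: Wed (+1)  1976: Fri (+2)  1977: Sat (+1)  1978: Sun (+1)  1979: Mon (+1)
  1980: Wed (+2)  1981: Thu (+1) ✓  1982: Fri (+1)  1983: Sat (+1)  1984: Mon (+2)
  1985: Tue (+1)  1986: Wed (+1)  1987: Thu (+1) ✓  1988: Sat (+2)
Thursday years: 1914, 1925, 1931, 1936, 1942, 1953, 1959, 1964, 1970, 1981, 1987 — 11 in total.

11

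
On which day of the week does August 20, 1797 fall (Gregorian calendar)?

Sunday

January 1, 1797 is a Sunday.
August 20 is day 232 of the year, i.e. 231 days after Jan 1.
231 mod 7 = 0, so advance 0 weekdays from Sunday: Sunday.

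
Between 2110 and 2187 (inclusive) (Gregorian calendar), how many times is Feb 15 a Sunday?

11

Track Feb 15's weekday year by year (advancing +1, or +2 across a Feb 29):
  2110: Sat  2111: Sun (+1) ✓  2112: Mon (+1)  2113: Wed (+2)  2114: Thu (+1)
  2115: Fri (+1)  2116: Sat (+1)  2117: Mon (+2)  2118: Tue (+1)  2119: Wed (+1)
  2120: Thu (+1)  2121: Sat (+2)  2122: Sun (+1) ✓  2123: Mon (+1)  … (50 more years) …
  2174: Tue (+1)  2175: Wed (+1)  2176: Thu (+1)  2177: Sat (+2)  2178: Sun (+1) ✓
  2179: Mon (+1)  2180: Tue (+1)  2181: Thu (+2)  2182: Fri (+1)  2183: Sat (+1)
  2184: Sun (+1) ✓  2185: Tue (+2)  2186: Wed (+1)  2187: Thu (+1)
Sunday years: 2111, 2122, 2128, 2133, 2139, 2150, 2156, 2161, 2167, 2178, 2184 — 11 in total.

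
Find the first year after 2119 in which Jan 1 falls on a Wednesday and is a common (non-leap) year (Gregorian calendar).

2121

Jan 1 advances by 2 weekdays after a leap year and by 1 after a common year.
2119: Jan 1 is Sunday.
2120: Monday (leap)
2121: Wednesday
2121 begins on a Wednesday and is a common year.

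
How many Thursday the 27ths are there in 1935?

Check the 27th of each month of 1935: Jan 27: Sun, Feb 27: Wed, Mar 27: Wed, Apr 27: Sat, May 27: Mon, Jun 27: Thu, Jul 27: Sat, Aug 27: Tue, Sep 27: Fri, Oct 27: Sun, Nov 27: Wed, Dec 27: Fri.
Thursday occurs in June — 1 month.

1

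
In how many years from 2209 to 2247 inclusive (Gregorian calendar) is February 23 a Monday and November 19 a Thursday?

4

Check each year's weekday for February 23 and November 19:
  2209: Thu/Sun  2210: Fri/Mon  2211: Sat/Tue  2212: Sun/Thu  2213: Tue/Fri  2214: Wed/Sat  2215: Thu/Sun  2216: Fri/Tue  2217: Sun/Wed  2218: Mon/Thu ✓  2219: Tue/Fri  2220: Wed/Sun  2221: Fri/Mon  2222: Sat/Tue  …(11 more)…  2234: Sun/Wed  2235: Mon/Thu ✓  2236: Tue/Sat  2237: Thu/Sun  2238: Fri/Mon  2239: Sat/Tue  2240: Sun/Thu  2241: Tue/Fri  2242: Wed/Sat  2243: Thu/Sun  2244: Fri/Tue  2245: Sun/Wed  2246: Mon/Thu ✓  2247: Tue/Fri
Both conditions hold in: 2218, 2229, 2235, 2246 — 4.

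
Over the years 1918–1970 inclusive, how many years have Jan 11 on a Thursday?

7

Track Jan 11's weekday year by year (advancing +1, or +2 across a Feb 29):
  1918: Fri  1919: Sat (+1)  1920: Sun (+1)  1921: Tue (+2)  1922: Wed (+1)
  1923: Thu (+1) ✓  1924: Fri (+1)  1925: Sun (+2)  1926: Mon (+1)  1927: Tue (+1)
  1928: Wed (+1)  1929: Fri (+2)  1930: Sat (+1)  1931: Sun (+1)  … (25 more years) …
  1957: Fri (+2)  1958: Sat (+1)  1959: Sun (+1)  1960: Mon (+1)  1961: Wed (+2)
  1962: Thu (+1) ✓  1963: Fri (+1)  1964: Sat (+1)  1965: Mon (+2)  1966: Tue (+1)
  1967: Wed (+1)  1968: Thu (+1) ✓  1969: Sat (+2)  1970: Sun (+1)
Thursday years: 1923, 1934, 1940, 1945, 1951, 1962, 1968 — 7 in total.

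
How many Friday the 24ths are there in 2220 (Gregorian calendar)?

2

Check the 24th of each month of 2220: Jan 24: Mon, Feb 24: Thu, Mar 24: Fri, Apr 24: Mon, May 24: Wed, Jun 24: Sat, Jul 24: Mon, Aug 24: Thu, Sep 24: Sun, Oct 24: Tue, Nov 24: Fri, Dec 24: Sun.
Friday occurs in March, November — 2 months.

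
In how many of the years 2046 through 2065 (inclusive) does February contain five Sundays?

February has 28 days (29 in leap years); it has five Sundays when Sunday falls among the first (month-length − 28) days — i.e. when February 1 is Sunday in a leap year (never in a common year).
February 1 by year: 2046:Thu 2047:Fri 2048:Sat 2049:Mon 2050:Tue 2051:Wed 2052:Thu 2053:Sat 2054:Sun 2055:Mon 2056:Tue 2057:Thu 2058:Fri 2059:Sat 2060:Sun✓ 2061:Tue 2062:Wed 2063:Thu 2064:Fri 2065:Sun
Years with five Sundays: 2060 → 1.

1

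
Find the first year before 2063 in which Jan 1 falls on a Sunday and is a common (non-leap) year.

2062

Jan 1 advances by 2 weekdays after a leap year and by 1 after a common year.
2063: Jan 1 is Monday.
2062: Sunday
2062 begins on a Sunday and is a common year.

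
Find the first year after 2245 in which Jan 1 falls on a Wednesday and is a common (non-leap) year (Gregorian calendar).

2251

Jan 1 advances by 2 weekdays after a leap year and by 1 after a common year.
2245: Jan 1 is Wednesday.
2246: Thursday
2247: Friday
2248: Saturday (leap)
2249: Monday
2250: Tuesday
2251: Wednesday
2251 begins on a Wednesday and is a common year.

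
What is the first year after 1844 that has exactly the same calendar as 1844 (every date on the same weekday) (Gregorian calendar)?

1872

Two years share a calendar iff Jan 1 falls on the same weekday and both are leap or both are common. 1844: Jan 1 is Monday, leap year.
1845: Jan 1 Wednesday, common
1846: Jan 1 Thursday, common
1847: Jan 1 Friday, common
1848: Jan 1 Saturday, leap
1849: Jan 1 Monday, common
1850: Jan 1 Tuesday, common
1851: Jan 1 Wednesday, common
1852: Jan 1 Thursday, leap
1853: Jan 1 Saturday, common
1854: Jan 1 Sunday, common
1855: Jan 1 Monday, common
1856: Jan 1 Tuesday, leap
1857: Jan 1 Thursday, common
1858: Jan 1 Friday, common
1859: Jan 1 Saturday, common
1860: Jan 1 Sunday, leap
1861: Jan 1 Tuesday, common
1862: Jan 1 Wednesday, common
1863: Jan 1 Thursday, common
1864: Jan 1 Friday, leap
1865: Jan 1 Sunday, common
1866: Jan 1 Monday, common
1867: Jan 1 Tuesday, common
1868: Jan 1 Wednesday, leap
1869: Jan 1 Friday, common
1870: Jan 1 Saturday, common
1871: Jan 1 Sunday, common
1872: Jan 1 Monday, leap
1872 matches on both conditions.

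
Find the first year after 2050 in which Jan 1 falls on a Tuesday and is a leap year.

Jan 1 advances by 2 weekdays after a leap year and by 1 after a common year.
2050: Jan 1 is Saturday.
2051: Sunday
2052: Monday (leap)
2053: Wednesday
2054: Thursday
2055: Friday
2056: Saturday (leap)
2057: Monday
2058: Tuesday
2059: Wednesday
2060: Thursday (leap)
2061: Saturday
2062: Sunday
2063: Monday
2064: Tuesday (leap)
2064 begins on a Tuesday and is a leap year.

2064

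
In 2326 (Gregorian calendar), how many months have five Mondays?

A month of length L has five Mondays iff its first Monday is on day ≤ L−28 (so day 1–3 in a 31-day month, 1–2 in a 30-day month, day 1 in a leap February).
Checking each month of 2326: Jan starts Fri (31d); Feb starts Mon (28d); Mar starts Mon (31d) ✓; Apr starts Thu (30d); May starts Sat (31d) ✓; Jun starts Tue (30d); Jul starts Thu (31d); Aug starts Sun (31d) ✓; Sep starts Wed (30d); Oct starts Fri (31d); Nov starts Mon (30d) ✓; Dec starts Wed (31d).
Five-Monday months: March, May, August, November → 4.

4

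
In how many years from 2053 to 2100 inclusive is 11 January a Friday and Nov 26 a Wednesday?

Check each year's weekday for 11 January and Nov 26:
  2053: Sat/Wed  2054: Sun/Thu  2055: Mon/Fri  2056: Tue/Sun  2057: Thu/Mon  2058: Fri/Tue  2059: Sat/Wed  2060: Sun/Fri  2061: Tue/Sat  2062: Wed/Sun  2063: Thu/Mon  2064: Fri/Wed ✓  2065: Sun/Thu  2066: Mon/Fri  …(20 more)…  2087: Sat/Wed  2088: Sun/Fri  2089: Tue/Sat  2090: Wed/Sun  2091: Thu/Mon  2092: Fri/Wed ✓  2093: Sun/Thu  2094: Mon/Fri  2095: Tue/Sat  2096: Wed/Mon  2097: Fri/Tue  2098: Sat/Wed  2099: Sun/Thu  2100: Mon/Fri
Both conditions hold in: 2064, 2092 — 2.

2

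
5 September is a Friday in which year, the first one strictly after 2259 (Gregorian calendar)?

2262

From one year to the next, a fixed date's weekday advances by 1, or by 2 when a Feb 29 lies between the two dates.
2259: September 5 is Monday.
2260: Wednesday (+2)
2261: Thursday (+1)
2262: Friday (+1)
5 September falls on a Friday in 2262.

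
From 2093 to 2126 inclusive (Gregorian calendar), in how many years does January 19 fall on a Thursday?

Track January 19's weekday year by year (advancing +1, or +2 across a Feb 29):
  2093: Mon  2094: Tue (+1)  2095: Wed (+1)  2096: Thu (+1) ✓  2097: Sat (+2)
  2098: Sun (+1)  2099: Mon (+1)  2100: Tue (+1)  2101: Wed (+1)  2102: Thu (+1) ✓
  2103: Fri (+1)  2104: Sat (+1)  2105: Mon (+2)  2106: Tue (+1)  … (6 more years) …
  2113: Thu (+2) ✓  2114: Fri (+1)  2115: Sat (+1)  2116: Sun (+1)  2117: Tue (+2)
  2118: Wed (+1)  2119: Thu (+1) ✓  2120: Fri (+1)  2121: Sun (+2)  2122: Mon (+1)
  2123: Tue (+1)  2124: Wed (+1)  2125: Fri (+2)  2126: Sat (+1)
Thursday years: 2096, 2102, 2108, 2113, 2119 — 5 in total.

5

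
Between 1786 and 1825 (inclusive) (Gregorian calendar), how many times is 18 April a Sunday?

Track 18 April's weekday year by year (advancing +1, or +2 across a Feb 29):
  1786: Tue  1787: Wed (+1)  1788: Fri (+2)  1789: Sat (+1)  1790: Sun (+1) ✓
  1791: Mon (+1)  1792: Wed (+2)  1793: Thu (+1)  1794: Fri (+1)  1795: Sat (+1)
  1796: Mon (+2)  1797: Tue (+1)  1798: Wed (+1)  1799: Thu (+1)  … (12 more years) …
  1812: Sat (+2)  1813: Sun (+1) ✓  1814: Mon (+1)  1815: Tue (+1)  1816: Thu (+2)
  1817: Fri (+1)  1818: Sat (+1)  1819: Sun (+1) ✓  1820: Tue (+2)  1821: Wed (+1)
  1822: Thu (+1)  1823: Fri (+1)  1824: Sun (+2) ✓  1825: Mon (+1)
Sunday years: 1790, 1802, 1813, 1819, 1824 — 5 in total.

5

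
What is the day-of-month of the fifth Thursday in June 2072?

June 1, 2072 is a Wednesday, so the first Thursday is the 2nd.
The fifth Thursday is 2 + 28 = 30.

30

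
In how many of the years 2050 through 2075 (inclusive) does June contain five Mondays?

7

June has 30 days; it has five Mondays when Monday falls among the first (month-length − 28) days — i.e. when June 1 is one of Monday/Sunday.
June 1 by year: 2050:Wed 2051:Thu 2052:Sat 2053:Sun✓ 2054:Mon✓ 2055:Tue 2056:Thu 2057:Fri 2058:Sat 2059:Sun✓ 2060:Tue 2061:Wed 2062:Thu 2063:Fri 2064:Sun✓ 2065:Mon✓ 2066:Tue 2067:Wed 2068:Fri 2069:Sat 2070:Sun✓ 2071:Mon✓ 2072:Wed 2073:Thu 2074:Fri 2075:Sat
Years with five Mondays: 2053, 2054, 2059, 2064, 2065, 2070, 2071 → 7.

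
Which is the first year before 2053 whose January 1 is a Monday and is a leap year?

Jan 1 advances by 2 weekdays after a leap year and by 1 after a common year.
2053: Jan 1 is Wednesday.
2052: Monday (leap)
2052 begins on a Monday and is a leap year.

2052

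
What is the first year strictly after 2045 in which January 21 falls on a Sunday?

From one year to the next, a fixed date's weekday advances by 1, or by 2 when a Feb 29 lies between the two dates.
2045: January 21 is Saturday.
2046: Sunday (+1)
January 21 falls on a Sunday in 2046.

2046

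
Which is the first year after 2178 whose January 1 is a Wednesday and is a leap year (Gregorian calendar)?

2212

Jan 1 advances by 2 weekdays after a leap year and by 1 after a common year.
2178: Jan 1 is Thursday.
2179: Friday
2180: Saturday (leap)
2181: Monday
2182: Tuesday
2183: Wednesday
2184: Thursday (leap)
2185: Saturday
2186: Sunday
2187: Monday
2188: Tuesday (leap)
2189: Thursday
2190: Friday
2191: Saturday
2192: Sunday (leap)
2193: Tuesday
2194: Wednesday
2195: Thursday
2196: Friday (leap)
2197: Sunday
2198: Monday
2199: Tuesday
2200: Wednesday
2201: Thursday
2202: Friday
2203: Saturday
2204: Sunday (leap)
2205: Tuesday
2206: Wednesday
2207: Thursday
2208: Friday (leap)
2209: Sunday
2210: Monday
2211: Tuesday
2212: Wednesday (leap)
2212 begins on a Wednesday and is a leap year.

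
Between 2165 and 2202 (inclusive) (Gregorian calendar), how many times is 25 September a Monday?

Track 25 September's weekday year by year (advancing +1, or +2 across a Feb 29):
  2165: Wed  2166: Thu (+1)  2167: Fri (+1)  2168: Sun (+2)  2169: Mon (+1) ✓
  2170: Tue (+1)  2171: Wed (+1)  2172: Fri (+2)  2173: Sat (+1)  2174: Sun (+1)
  2175: Mon (+1) ✓  2176: Wed (+2)  2177: Thu (+1)  2178: Fri (+1)  … (10 more years) …
  2189: Fri (+1)  2190: Sat (+1)  2191: Sun (+1)  2192: Tue (+2)  2193: Wed (+1)
  2194: Thu (+1)  2195: Fri (+1)  2196: Sun (+2)  2197: Mon (+1) ✓  2198: Tue (+1)
  2199: Wed (+1)  2200: Thu (+1)  2201: Fri (+1)  2202: Sat (+1)
Monday years: 2169, 2175, 2180, 2186, 2197 — 5 in total.

5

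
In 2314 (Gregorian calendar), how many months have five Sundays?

4

A month of length L has five Sundays iff its first Sunday is on day ≤ L−28 (so day 1–3 in a 31-day month, 1–2 in a 30-day month, day 1 in a leap February).
Checking each month of 2314: Jan starts Thu (31d); Feb starts Sun (28d); Mar starts Sun (31d) ✓; Apr starts Wed (30d); May starts Fri (31d) ✓; Jun starts Mon (30d); Jul starts Wed (31d); Aug starts Sat (31d) ✓; Sep starts Tue (30d); Oct starts Thu (31d); Nov starts Sun (30d) ✓; Dec starts Tue (31d).
Five-Sunday months: March, May, August, November → 4.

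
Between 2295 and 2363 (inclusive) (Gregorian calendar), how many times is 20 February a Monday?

Track 20 February's weekday year by year (advancing +1, or +2 across a Feb 29):
  2295: Wed  2296: Thu (+1)  2297: Sat (+2)  2298: Sun (+1)  2299: Mon (+1) ✓
  2300: Tue (+1)  2301: Wed (+1)  2302: Thu (+1)  2303: Fri (+1)  2304: Sat (+1)
  2305: Mon (+2) ✓  2306: Tue (+1)  2307: Wed (+1)  2308: Thu (+1)  … (41 more years) …
  2350: Mon (+1) ✓  2351: Tue (+1)  2352: Wed (+1)  2353: Fri (+2)  2354: Sat (+1)
  2355: Sun (+1)  2356: Mon (+1) ✓  2357: Wed (+2)  2358: Thu (+1)  2359: Fri (+1)
  2360: Sat (+1)  2361: Mon (+2) ✓  2362: Tue (+1)  2363: Wed (+1)
Monday years: 2299, 2305, 2311, 2322, 2328, 2333, 2339, 2350, 2356, 2361 — 10 in total.

10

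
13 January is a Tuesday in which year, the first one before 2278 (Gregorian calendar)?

From one year to the next, a fixed date's weekday advances by 1, or by 2 when a Feb 29 lies between the two dates.
2278: January 13 is Sunday.
2277: Saturday (−1)
2276: Thursday (−2)
2275: Wednesday (−1)
2274: Tuesday (−1)
13 January falls on a Tuesday in 2274.

2274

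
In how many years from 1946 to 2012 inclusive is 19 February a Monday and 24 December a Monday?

7

Check each year's weekday for 19 February and 24 December:
  1946: Tue/Tue  1947: Wed/Wed  1948: Thu/Fri  1949: Sat/Sat  1950: Sun/Sun  1951: Mon/Mon ✓  1952: Tue/Wed  1953: Thu/Thu  1954: Fri/Fri  1955: Sat/Sat  1956: Sun/Mon  1957: Tue/Tue  1958: Wed/Wed  1959: Thu/Thu  …(39 more)…  1999: Fri/Fri  2000: Sat/Sun  2001: Mon/Mon ✓  2002: Tue/Tue  2003: Wed/Wed  2004: Thu/Fri  2005: Sat/Sat  2006: Sun/Sun  2007: Mon/Mon ✓  2008: Tue/Wed  2009: Thu/Thu  2010: Fri/Fri  2011: Sat/Sat  2012: Sun/Mon
Both conditions hold in: 1951, 1962, 1973, 1979, 1990, 2001, 2007 — 7.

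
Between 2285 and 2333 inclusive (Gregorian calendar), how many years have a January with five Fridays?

January has 31 days; it has five Fridays when Friday falls among the first (month-length − 28) days — i.e. when January 1 is one of Friday/Thursday/Wednesday.
January 1 by year: 2285:Thu✓ 2286:Fri✓ 2287:Sat 2288:Sun 2289:Tue 2290:Wed✓ 2291:Thu✓ 2292:Fri✓ 2293:Sun 2294:Mon 2295:Tue 2296:Wed✓ 2297:Fri✓ 2298:Sat 2299:Sun …(19 more)… 2319:Wed✓ 2320:Thu✓ 2321:Sat 2322:Sun 2323:Mon 2324:Tue 2325:Thu✓ 2326:Fri✓ 2327:Sat 2328:Sun 2329:Tue 2330:Wed✓ 2331:Thu✓ 2332:Fri✓ 2333:Sun
Years with five Fridays: 2285, 2286, 2290, 2291, 2292, 2296, 2297, 2302, 2303, 2304, 2308, 2309, 2313, 2314, 2315, 2319, 2320, 2325, 2326, 2330, 2331, 2332 → 22.

22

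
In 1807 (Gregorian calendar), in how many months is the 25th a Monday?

Check the 25th of each month of 1807: Jan 25: Sun, Feb 25: Wed, Mar 25: Wed, Apr 25: Sat, May 25: Mon, Jun 25: Thu, Jul 25: Sat, Aug 25: Tue, Sep 25: Fri, Oct 25: Sun, Nov 25: Wed, Dec 25: Fri.
Monday occurs in May — 1 month.

1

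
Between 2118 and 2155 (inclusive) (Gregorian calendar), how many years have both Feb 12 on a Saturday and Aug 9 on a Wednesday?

2

Check each year's weekday for Feb 12 and Aug 9:
  2118: Sat/Tue  2119: Sun/Wed  2120: Mon/Fri  2121: Wed/Sat  2122: Thu/Sun  2123: Fri/Mon  2124: Sat/Wed ✓  2125: Mon/Thu  2126: Tue/Fri  2127: Wed/Sat  2128: Thu/Mon  2129: Sat/Tue  2130: Sun/Wed  2131: Mon/Thu  …(10 more)…  2142: Mon/Thu  2143: Tue/Fri  2144: Wed/Sun  2145: Fri/Mon  2146: Sat/Tue  2147: Sun/Wed  2148: Mon/Fri  2149: Wed/Sat  2150: Thu/Sun  2151: Fri/Mon  2152: Sat/Wed ✓  2153: Mon/Thu  2154: Tue/Fri  2155: Wed/Sat
Both conditions hold in: 2124, 2152 — 2.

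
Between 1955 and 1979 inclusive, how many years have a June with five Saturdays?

June has 30 days; it has five Saturdays when Saturday falls among the first (month-length − 28) days — i.e. when June 1 is one of Saturday/Friday.
June 1 by year: 1955:Wed 1956:Fri✓ 1957:Sat✓ 1958:Sun 1959:Mon 1960:Wed 1961:Thu 1962:Fri✓ 1963:Sat✓ 1964:Mon 1965:Tue 1966:Wed 1967:Thu 1968:Sat✓ 1969:Sun 1970:Mon 1971:Tue 1972:Thu 1973:Fri✓ 1974:Sat✓ 1975:Sun 1976:Tue 1977:Wed 1978:Thu 1979:Fri✓
Years with five Saturdays: 1956, 1957, 1962, 1963, 1968, 1973, 1974, 1979 → 8.

8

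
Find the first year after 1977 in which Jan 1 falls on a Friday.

1982

Jan 1 advances by 2 weekdays after a leap year and by 1 after a common year.
1977: Jan 1 is Saturday.
1978: Sunday
1979: Monday
1980: Tuesday (leap)
1981: Thursday
1982: Friday
1982 begins on a Friday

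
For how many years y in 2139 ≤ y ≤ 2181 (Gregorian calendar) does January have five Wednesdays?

January has 31 days; it has five Wednesdays when Wednesday falls among the first (month-length − 28) days — i.e. when January 1 is one of Wednesday/Tuesday/Monday.
January 1 by year: 2139:Thu 2140:Fri 2141:Sun 2142:Mon✓ 2143:Tue✓ 2144:Wed✓ 2145:Fri 2146:Sat 2147:Sun 2148:Mon✓ 2149:Wed✓ 2150:Thu 2151:Fri 2152:Sat 2153:Mon✓ …(13 more)… 2167:Thu 2168:Fri 2169:Sun 2170:Mon✓ 2171:Tue✓ 2172:Wed✓ 2173:Fri 2174:Sat 2175:Sun 2176:Mon✓ 2177:Wed✓ 2178:Thu 2179:Fri 2180:Sat 2181:Mon✓
Years with five Wednesdays: 2142, 2143, 2144, 2148, 2149, 2153, 2154, 2155, 2159, 2160, 2165, 2166, 2170, 2171, 2172, 2176, 2177, 2181 → 18.

18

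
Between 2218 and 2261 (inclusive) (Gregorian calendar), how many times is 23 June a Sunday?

Track 23 June's weekday year by year (advancing +1, or +2 across a Feb 29):
  2218: Tue  2219: Wed (+1)  2220: Fri (+2)  2221: Sat (+1)  2222: Sun (+1) ✓
  2223: Mon (+1)  2224: Wed (+2)  2225: Thu (+1)  2226: Fri (+1)  2227: Sat (+1)
  2228: Mon (+2)  2229: Tue (+1)  2230: Wed (+1)  2231: Thu (+1)  … (16 more years) …
  2248: Fri (+2)  2249: Sat (+1)  2250: Sun (+1) ✓  2251: Mon (+1)  2252: Wed (+2)
  2253: Thu (+1)  2254: Fri (+1)  2255: Sat (+1)  2256: Mon (+2)  2257: Tue (+1)
  2258: Wed (+1)  2259: Thu (+1)  2260: Sat (+2)  2261: Sun (+1) ✓
Sunday years: 2222, 2233, 2239, 2244, 2250, 2261 — 6 in total.

6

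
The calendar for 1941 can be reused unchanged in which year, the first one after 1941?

1947

Two years share a calendar iff Jan 1 falls on the same weekday and both are leap or both are common. 1941: Jan 1 is Wednesday, common year.
1942: Jan 1 Thursday, common
1943: Jan 1 Friday, common
1944: Jan 1 Saturday, leap
1945: Jan 1 Monday, common
1946: Jan 1 Tuesday, common
1947: Jan 1 Wednesday, common
1947 matches on both conditions.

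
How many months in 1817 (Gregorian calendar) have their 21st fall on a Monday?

2

Check the 21st of each month of 1817: Jan 21: Tue, Feb 21: Fri, Mar 21: Fri, Apr 21: Mon, May 21: Wed, Jun 21: Sat, Jul 21: Mon, Aug 21: Thu, Sep 21: Sun, Oct 21: Tue, Nov 21: Fri, Dec 21: Sun.
Monday occurs in April, July — 2 months.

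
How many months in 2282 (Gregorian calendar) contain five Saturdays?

4

A month of length L has five Saturdays iff its first Saturday is on day ≤ L−28 (so day 1–3 in a 31-day month, 1–2 in a 30-day month, day 1 in a leap February).
Checking each month of 2282: Jan starts Sun (31d); Feb starts Wed (28d); Mar starts Wed (31d); Apr starts Sat (30d) ✓; May starts Mon (31d); Jun starts Thu (30d); Jul starts Sat (31d) ✓; Aug starts Tue (31d); Sep starts Fri (30d) ✓; Oct starts Sun (31d); Nov starts Wed (30d); Dec starts Fri (31d) ✓.
Five-Saturday months: April, July, September, December → 4.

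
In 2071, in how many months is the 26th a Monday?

Check the 26th of each month of 2071: Jan 26: Mon, Feb 26: Thu, Mar 26: Thu, Apr 26: Sun, May 26: Tue, Jun 26: Fri, Jul 26: Sun, Aug 26: Wed, Sep 26: Sat, Oct 26: Mon, Nov 26: Thu, Dec 26: Sat.
Monday occurs in January, October — 2 months.

2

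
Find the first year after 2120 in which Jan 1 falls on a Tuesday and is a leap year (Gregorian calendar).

2132

Jan 1 advances by 2 weekdays after a leap year and by 1 after a common year.
2120: Jan 1 is Monday (leap).
2121: Wednesday
2122: Thursday
2123: Friday
2124: Saturday (leap)
2125: Monday
2126: Tuesday
2127: Wednesday
2128: Thursday (leap)
2129: Saturday
2130: Sunday
2131: Monday
2132: Tuesday (leap)
2132 begins on a Tuesday and is a leap year.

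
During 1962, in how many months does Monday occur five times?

A month of length L has five Mondays iff its first Monday is on day ≤ L−28 (so day 1–3 in a 31-day month, 1–2 in a 30-day month, day 1 in a leap February).
Checking each month of 1962: Jan starts Mon (31d) ✓; Feb starts Thu (28d); Mar starts Thu (31d); Apr starts Sun (30d) ✓; May starts Tue (31d); Jun starts Fri (30d); Jul starts Sun (31d) ✓; Aug starts Wed (31d); Sep starts Sat (30d); Oct starts Mon (31d) ✓; Nov starts Thu (30d); Dec starts Sat (31d) ✓.
Five-Monday months: January, April, July, October, December → 5.

5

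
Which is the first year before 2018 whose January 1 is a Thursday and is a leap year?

2004

Jan 1 advances by 2 weekdays after a leap year and by 1 after a common year.
2018: Jan 1 is Monday.
2017: Sunday
2016: Friday (leap)
2015: Thursday
2014: Wednesday
2013: Tuesday
2012: Sunday (leap)
2011: Saturday
2010: Friday
2009: Thursday
2008: Tuesday (leap)
2007: Monday
2006: Sunday
2005: Saturday
2004: Thursday (leap)
2004 begins on a Thursday and is a leap year.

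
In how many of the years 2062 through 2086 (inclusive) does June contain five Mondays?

7

June has 30 days; it has five Mondays when Monday falls among the first (month-length − 28) days — i.e. when June 1 is one of Monday/Sunday.
June 1 by year: 2062:Thu 2063:Fri 2064:Sun✓ 2065:Mon✓ 2066:Tue 2067:Wed 2068:Fri 2069:Sat 2070:Sun✓ 2071:Mon✓ 2072:Wed 2073:Thu 2074:Fri 2075:Sat 2076:Mon✓ 2077:Tue 2078:Wed 2079:Thu 2080:Sat 2081:Sun✓ 2082:Mon✓ 2083:Tue 2084:Thu 2085:Fri 2086:Sat
Years with five Mondays: 2064, 2065, 2070, 2071, 2076, 2081, 2082 → 7.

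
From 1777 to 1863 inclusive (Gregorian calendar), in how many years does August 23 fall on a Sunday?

Track August 23's weekday year by year (advancing +1, or +2 across a Feb 29):
  1777: Sat  1778: Sun (+1) ✓  1779: Mon (+1)  1780: Wed (+2)  1781: Thu (+1)
  1782: Fri (+1)  1783: Sat (+1)  1784: Mon (+2)  1785: Tue (+1)  1786: Wed (+1)
  1787: Thu (+1)  1788: Sat (+2)  1789: Sun (+1) ✓  1790: Mon (+1)  … (59 more years) …
  1850: Fri (+1)  1851: Sat (+1)  1852: Mon (+2)  1853: Tue (+1)  1854: Wed (+1)
  1855: Thu (+1)  1856: Sat (+2)  1857: Sun (+1) ✓  1858: Mon (+1)  1859: Tue (+1)
  1860: Thu (+2)  1861: Fri (+1)  1862: Sat (+1)  1863: Sun (+1) ✓
Sunday years: 1778, 1789, 1795, 1801, 1807, 1812, 1818, 1829, 1835, 1840, 1846, 1857, 1863 — 13 in total.

13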